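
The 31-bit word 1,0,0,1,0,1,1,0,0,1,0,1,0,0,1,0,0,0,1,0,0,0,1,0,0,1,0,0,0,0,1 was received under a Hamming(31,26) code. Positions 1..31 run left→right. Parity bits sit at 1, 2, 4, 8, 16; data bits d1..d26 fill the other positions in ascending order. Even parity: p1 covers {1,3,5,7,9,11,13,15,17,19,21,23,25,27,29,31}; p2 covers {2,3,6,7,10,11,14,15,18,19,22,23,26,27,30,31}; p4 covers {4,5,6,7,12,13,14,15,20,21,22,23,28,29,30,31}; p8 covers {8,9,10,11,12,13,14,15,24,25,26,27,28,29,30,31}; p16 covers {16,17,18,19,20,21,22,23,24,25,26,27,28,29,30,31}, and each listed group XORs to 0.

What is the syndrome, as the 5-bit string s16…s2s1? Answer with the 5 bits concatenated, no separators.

s1 (pos 1,3,5,7,9,11,13,15,17,19,21,23,25,27,29,31): 1⊕0⊕0⊕1⊕0⊕0⊕0⊕1⊕0⊕1⊕0⊕1⊕0⊕0⊕0⊕1 = 0
s2 (pos 2,3,6,7,10,11,14,15,18,19,22,23,26,27,30,31): 0⊕0⊕1⊕1⊕1⊕0⊕0⊕1⊕0⊕1⊕0⊕1⊕1⊕0⊕0⊕1 = 0
s4 (pos 4,5,6,7,12,13,14,15,20,21,22,23,28,29,30,31): 1⊕0⊕1⊕1⊕1⊕0⊕0⊕1⊕0⊕0⊕0⊕1⊕0⊕0⊕0⊕1 = 1
s8 (pos 8,9,10,11,12,13,14,15,24,25,26,27,28,29,30,31): 0⊕0⊕1⊕0⊕1⊕0⊕0⊕1⊕0⊕0⊕1⊕0⊕0⊕0⊕0⊕1 = 1
s16 (pos 16,17,18,19,20,21,22,23,24,25,26,27,28,29,30,31): 0⊕0⊕0⊕1⊕0⊕0⊕0⊕1⊕0⊕0⊕1⊕0⊕0⊕0⊕0⊕1 = 0
Syndrome s16…s1 = 01100 → error at position 12.

01100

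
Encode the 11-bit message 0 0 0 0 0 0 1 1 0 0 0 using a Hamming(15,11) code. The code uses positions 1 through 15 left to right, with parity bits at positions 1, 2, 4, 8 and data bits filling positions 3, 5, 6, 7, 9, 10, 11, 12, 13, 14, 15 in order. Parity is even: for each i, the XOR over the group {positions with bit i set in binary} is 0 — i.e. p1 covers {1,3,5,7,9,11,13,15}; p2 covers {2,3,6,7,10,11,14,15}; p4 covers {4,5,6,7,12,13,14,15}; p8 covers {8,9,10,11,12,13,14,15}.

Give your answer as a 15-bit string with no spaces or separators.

Place data at non-parity positions: p1 p2 0 p4 0 0 0 p8 0 0 1 1 0 0 0
p1 (pos 1,3,5,7,9,11,13,15): XOR of data positions = 0⊕0⊕0⊕0⊕1⊕0⊕0 = 1
p2 (pos 2,3,6,7,10,11,14,15): XOR of data positions = 0⊕0⊕0⊕0⊕1⊕0⊕0 = 1
p4 (pos 4,5,6,7,12,13,14,15): XOR of data positions = 0⊕0⊕0⊕1⊕0⊕0⊕0 = 1
p8 (pos 8,9,10,11,12,13,14,15): XOR of data positions = 0⊕0⊕1⊕1⊕0⊕0⊕0 = 0
Codeword: 110100000011000

110100000011000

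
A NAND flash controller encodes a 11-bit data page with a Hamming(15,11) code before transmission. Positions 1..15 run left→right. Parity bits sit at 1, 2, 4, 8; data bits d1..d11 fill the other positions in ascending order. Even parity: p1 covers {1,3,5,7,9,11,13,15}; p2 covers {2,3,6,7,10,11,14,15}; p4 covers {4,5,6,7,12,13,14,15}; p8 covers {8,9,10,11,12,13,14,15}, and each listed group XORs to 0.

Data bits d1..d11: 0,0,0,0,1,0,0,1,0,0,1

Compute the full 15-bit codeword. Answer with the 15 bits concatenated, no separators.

010000011001001

Place data at non-parity positions: p1 p2 0 p4 0 0 0 p8 1 0 0 1 0 0 1
p1 (pos 1,3,5,7,9,11,13,15): XOR of data positions = 0⊕0⊕0⊕1⊕0⊕0⊕1 = 0
p2 (pos 2,3,6,7,10,11,14,15): XOR of data positions = 0⊕0⊕0⊕0⊕0⊕0⊕1 = 1
p4 (pos 4,5,6,7,12,13,14,15): XOR of data positions = 0⊕0⊕0⊕1⊕0⊕0⊕1 = 0
p8 (pos 8,9,10,11,12,13,14,15): XOR of data positions = 1⊕0⊕0⊕1⊕0⊕0⊕1 = 1
Codeword: 010000011001001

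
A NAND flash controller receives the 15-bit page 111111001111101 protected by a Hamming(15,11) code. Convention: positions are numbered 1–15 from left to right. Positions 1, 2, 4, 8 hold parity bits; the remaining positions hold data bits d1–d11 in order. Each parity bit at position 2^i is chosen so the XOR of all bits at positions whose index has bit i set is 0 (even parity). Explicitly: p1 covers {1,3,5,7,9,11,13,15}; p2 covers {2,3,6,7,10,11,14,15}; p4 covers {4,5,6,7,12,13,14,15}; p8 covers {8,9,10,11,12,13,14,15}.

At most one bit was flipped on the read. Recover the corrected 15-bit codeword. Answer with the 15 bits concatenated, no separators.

s1 (pos 1,3,5,7,9,11,13,15): 1⊕1⊕1⊕0⊕1⊕1⊕1⊕1 = 1
s2 (pos 2,3,6,7,10,11,14,15): 1⊕1⊕1⊕0⊕1⊕1⊕0⊕1 = 0
s4 (pos 4,5,6,7,12,13,14,15): 1⊕1⊕1⊕0⊕1⊕1⊕0⊕1 = 0
s8 (pos 8,9,10,11,12,13,14,15): 0⊕1⊕1⊕1⊕1⊕1⊕0⊕1 = 0
Syndrome s8…s1 = 0001 → error at position 1.
Flip position 1: 111111001111101 → 011111001111101

011111001111101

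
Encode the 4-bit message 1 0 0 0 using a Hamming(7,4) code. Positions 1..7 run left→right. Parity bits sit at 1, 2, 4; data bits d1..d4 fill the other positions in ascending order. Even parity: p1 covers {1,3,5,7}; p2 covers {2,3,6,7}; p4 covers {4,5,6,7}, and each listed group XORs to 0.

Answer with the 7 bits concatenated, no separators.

Place data at non-parity positions: p1 p2 1 p4 0 0 0
p1 (pos 1,3,5,7): XOR of data positions = 1⊕0⊕0 = 1
p2 (pos 2,3,6,7): XOR of data positions = 1⊕0⊕0 = 1
p4 (pos 4,5,6,7): XOR of data positions = 0⊕0⊕0 = 0
Codeword: 1110000

1110000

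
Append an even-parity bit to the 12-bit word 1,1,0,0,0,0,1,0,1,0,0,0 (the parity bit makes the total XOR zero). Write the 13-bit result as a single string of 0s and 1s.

XOR of the 12 data bits: 1⊕1⊕0⊕0⊕0⊕0⊕1⊕0⊕1⊕0⊕0⊕0 = 0
Parity bit = 0 (so all 13 bits XOR to 0).

1100001010000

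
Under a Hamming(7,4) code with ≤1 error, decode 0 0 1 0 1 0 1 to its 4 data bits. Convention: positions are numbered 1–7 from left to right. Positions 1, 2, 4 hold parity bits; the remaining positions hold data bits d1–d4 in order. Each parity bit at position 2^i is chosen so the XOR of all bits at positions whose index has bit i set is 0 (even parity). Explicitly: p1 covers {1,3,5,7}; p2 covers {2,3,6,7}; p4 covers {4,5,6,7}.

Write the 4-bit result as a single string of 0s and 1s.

s1 (pos 1,3,5,7): 0⊕1⊕1⊕1 = 1
s2 (pos 2,3,6,7): 0⊕1⊕0⊕1 = 0
s4 (pos 4,5,6,7): 0⊕1⊕0⊕1 = 0
Syndrome s4…s1 = 001 → error at position 1.
Flip position 1: 0010101 → 1010101
Read data bits from positions 3,5,6,7: 1101

1101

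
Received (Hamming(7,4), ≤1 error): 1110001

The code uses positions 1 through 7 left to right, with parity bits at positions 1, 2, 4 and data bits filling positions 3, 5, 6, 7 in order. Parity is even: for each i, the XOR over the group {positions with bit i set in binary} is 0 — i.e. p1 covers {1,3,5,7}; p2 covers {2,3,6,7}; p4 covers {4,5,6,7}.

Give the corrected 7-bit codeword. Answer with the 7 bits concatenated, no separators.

s1 (pos 1,3,5,7): 1⊕1⊕0⊕1 = 1
s2 (pos 2,3,6,7): 1⊕1⊕0⊕1 = 1
s4 (pos 4,5,6,7): 0⊕0⊕0⊕1 = 1
Syndrome s4…s1 = 111 → error at position 7.
Flip position 7: 1110001 → 1110000

1110000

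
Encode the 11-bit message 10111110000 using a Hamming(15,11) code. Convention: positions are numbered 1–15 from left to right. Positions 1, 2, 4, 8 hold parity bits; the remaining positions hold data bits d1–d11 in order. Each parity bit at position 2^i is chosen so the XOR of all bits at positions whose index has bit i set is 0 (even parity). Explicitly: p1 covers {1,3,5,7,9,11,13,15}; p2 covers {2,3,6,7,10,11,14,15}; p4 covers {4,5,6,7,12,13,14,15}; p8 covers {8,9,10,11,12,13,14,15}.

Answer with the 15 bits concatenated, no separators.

011001111110000

Place data at non-parity positions: p1 p2 1 p4 0 1 1 p8 1 1 1 0 0 0 0
p1 (pos 1,3,5,7,9,11,13,15): XOR of data positions = 1⊕0⊕1⊕1⊕1⊕0⊕0 = 0
p2 (pos 2,3,6,7,10,11,14,15): XOR of data positions = 1⊕1⊕1⊕1⊕1⊕0⊕0 = 1
p4 (pos 4,5,6,7,12,13,14,15): XOR of data positions = 0⊕1⊕1⊕0⊕0⊕0⊕0 = 0
p8 (pos 8,9,10,11,12,13,14,15): XOR of data positions = 1⊕1⊕1⊕0⊕0⊕0⊕0 = 1
Codeword: 011001111110000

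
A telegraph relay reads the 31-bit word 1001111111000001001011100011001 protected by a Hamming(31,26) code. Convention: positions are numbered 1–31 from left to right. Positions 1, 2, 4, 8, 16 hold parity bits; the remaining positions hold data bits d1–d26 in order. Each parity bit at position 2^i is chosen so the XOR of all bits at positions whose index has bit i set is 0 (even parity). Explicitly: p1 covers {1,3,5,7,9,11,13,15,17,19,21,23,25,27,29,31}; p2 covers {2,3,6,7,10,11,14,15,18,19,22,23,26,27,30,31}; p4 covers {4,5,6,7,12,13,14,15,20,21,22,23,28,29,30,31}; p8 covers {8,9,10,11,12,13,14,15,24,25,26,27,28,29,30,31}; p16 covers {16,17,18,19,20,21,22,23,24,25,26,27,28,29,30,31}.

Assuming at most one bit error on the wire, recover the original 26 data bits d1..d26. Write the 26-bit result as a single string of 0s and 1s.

s1 (pos 1,3,5,7,9,11,13,15,17,19,21,23,25,27,29,31): 1⊕0⊕1⊕1⊕1⊕0⊕0⊕0⊕0⊕1⊕1⊕1⊕0⊕1⊕0⊕1 = 1
s2 (pos 2,3,6,7,10,11,14,15,18,19,22,23,26,27,30,31): 0⊕0⊕1⊕1⊕1⊕0⊕0⊕0⊕0⊕1⊕1⊕1⊕0⊕1⊕0⊕1 = 0
s4 (pos 4,5,6,7,12,13,14,15,20,21,22,23,28,29,30,31): 1⊕1⊕1⊕1⊕0⊕0⊕0⊕0⊕0⊕1⊕1⊕1⊕1⊕0⊕0⊕1 = 1
s8 (pos 8,9,10,11,12,13,14,15,24,25,26,27,28,29,30,31): 1⊕1⊕1⊕0⊕0⊕0⊕0⊕0⊕0⊕0⊕0⊕1⊕1⊕0⊕0⊕1 = 0
s16 (pos 16,17,18,19,20,21,22,23,24,25,26,27,28,29,30,31): 1⊕0⊕0⊕1⊕0⊕1⊕1⊕1⊕0⊕0⊕0⊕1⊕1⊕0⊕0⊕1 = 0
Syndrome s16…s1 = 00101 → error at position 5.
Flip position 5: 1001111111000001001011100011001 → 1001011111000001001011100011001
Read data bits from positions 3,5,6,7,9,10,11,12,13,14,15,17,18,19,20,21,22,23,24,25,26,27,28,29,30,31: 00111100000001011100011001

00111100000001011100011001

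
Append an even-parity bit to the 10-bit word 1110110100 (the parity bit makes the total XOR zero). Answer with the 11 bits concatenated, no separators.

XOR of the 10 data bits: 1⊕1⊕1⊕0⊕1⊕1⊕0⊕1⊕0⊕0 = 0
Parity bit = 0 (so all 11 bits XOR to 0).

11101101000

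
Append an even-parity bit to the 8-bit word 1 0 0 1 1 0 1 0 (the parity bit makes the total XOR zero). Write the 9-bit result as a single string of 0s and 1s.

100110100

XOR of the 8 data bits: 1⊕0⊕0⊕1⊕1⊕0⊕1⊕0 = 0
Parity bit = 0 (so all 9 bits XOR to 0).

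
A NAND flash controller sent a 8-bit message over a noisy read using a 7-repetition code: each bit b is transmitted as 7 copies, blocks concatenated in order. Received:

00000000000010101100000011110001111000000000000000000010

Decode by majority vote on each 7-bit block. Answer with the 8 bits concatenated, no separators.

Block 1 (0000000): 0 ones → 0
Block 2 (0000010): 1 one → 0
Block 3 (1011000): 3 ones → 0
Block 4 (0001111): 4 ones → 1
Block 5 (0001111): 4 ones → 1
Block 6 (0000000): 0 ones → 0
Block 7 (0000000): 0 ones → 0
Block 8 (0000010): 1 one → 0

00011000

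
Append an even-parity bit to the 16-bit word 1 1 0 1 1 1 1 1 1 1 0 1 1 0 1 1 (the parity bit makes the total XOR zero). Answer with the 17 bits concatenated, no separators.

XOR of the 16 data bits: 1⊕1⊕0⊕1⊕1⊕1⊕1⊕1⊕1⊕1⊕0⊕1⊕1⊕0⊕1⊕1 = 1
Parity bit = 1 (so all 17 bits XOR to 0).

11011111110110111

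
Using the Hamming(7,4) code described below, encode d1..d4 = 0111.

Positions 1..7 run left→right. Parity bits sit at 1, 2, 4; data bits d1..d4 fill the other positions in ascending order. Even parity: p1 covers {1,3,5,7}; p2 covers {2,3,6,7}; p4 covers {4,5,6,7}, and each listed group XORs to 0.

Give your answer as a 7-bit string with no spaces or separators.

0001111

Place data at non-parity positions: p1 p2 0 p4 1 1 1
p1 (pos 1,3,5,7): XOR of data positions = 0⊕1⊕1 = 0
p2 (pos 2,3,6,7): XOR of data positions = 0⊕1⊕1 = 0
p4 (pos 4,5,6,7): XOR of data positions = 1⊕1⊕1 = 1
Codeword: 0001111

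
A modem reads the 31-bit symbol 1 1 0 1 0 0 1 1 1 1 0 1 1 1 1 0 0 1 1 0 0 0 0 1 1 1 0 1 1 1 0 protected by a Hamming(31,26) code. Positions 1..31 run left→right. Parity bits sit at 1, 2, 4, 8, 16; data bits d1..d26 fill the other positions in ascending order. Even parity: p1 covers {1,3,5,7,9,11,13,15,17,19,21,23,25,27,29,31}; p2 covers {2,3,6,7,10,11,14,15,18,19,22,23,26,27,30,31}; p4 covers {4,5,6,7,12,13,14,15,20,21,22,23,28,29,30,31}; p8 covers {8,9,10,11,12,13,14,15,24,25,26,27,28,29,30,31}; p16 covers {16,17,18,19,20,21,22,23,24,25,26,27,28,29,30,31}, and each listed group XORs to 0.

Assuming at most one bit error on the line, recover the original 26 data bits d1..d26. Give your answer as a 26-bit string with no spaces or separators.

00011101101011000011101110

s1 (pos 1,3,5,7,9,11,13,15,17,19,21,23,25,27,29,31): 1⊕0⊕0⊕1⊕1⊕0⊕1⊕1⊕0⊕1⊕0⊕0⊕1⊕0⊕1⊕0 = 0
s2 (pos 2,3,6,7,10,11,14,15,18,19,22,23,26,27,30,31): 1⊕0⊕0⊕1⊕1⊕0⊕1⊕1⊕1⊕1⊕0⊕0⊕1⊕0⊕1⊕0 = 1
s4 (pos 4,5,6,7,12,13,14,15,20,21,22,23,28,29,30,31): 1⊕0⊕0⊕1⊕1⊕1⊕1⊕1⊕0⊕0⊕0⊕0⊕1⊕1⊕1⊕0 = 1
s8 (pos 8,9,10,11,12,13,14,15,24,25,26,27,28,29,30,31): 1⊕1⊕1⊕0⊕1⊕1⊕1⊕1⊕1⊕1⊕1⊕0⊕1⊕1⊕1⊕0 = 1
s16 (pos 16,17,18,19,20,21,22,23,24,25,26,27,28,29,30,31): 0⊕0⊕1⊕1⊕0⊕0⊕0⊕0⊕1⊕1⊕1⊕0⊕1⊕1⊕1⊕0 = 0
Syndrome s16…s1 = 01110 → error at position 14.
Flip position 14: 1101001111011110011000011101110 → 1101001111011010011000011101110
Read data bits from positions 3,5,6,7,9,10,11,12,13,14,15,17,18,19,20,21,22,23,24,25,26,27,28,29,30,31: 00011101101011000011101110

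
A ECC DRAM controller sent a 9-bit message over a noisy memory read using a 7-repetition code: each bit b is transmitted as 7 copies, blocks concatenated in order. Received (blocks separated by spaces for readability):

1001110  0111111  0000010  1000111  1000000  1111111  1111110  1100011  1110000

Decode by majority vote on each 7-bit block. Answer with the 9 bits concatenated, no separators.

110101110

Block 1 (1001110): 4 ones → 1
Block 2 (0111111): 6 ones → 1
Block 3 (0000010): 1 one → 0
Block 4 (1000111): 4 ones → 1
Block 5 (1000000): 1 one → 0
Block 6 (1111111): 7 ones → 1
Block 7 (1111110): 6 ones → 1
Block 8 (1100011): 4 ones → 1
Block 9 (1110000): 3 ones → 0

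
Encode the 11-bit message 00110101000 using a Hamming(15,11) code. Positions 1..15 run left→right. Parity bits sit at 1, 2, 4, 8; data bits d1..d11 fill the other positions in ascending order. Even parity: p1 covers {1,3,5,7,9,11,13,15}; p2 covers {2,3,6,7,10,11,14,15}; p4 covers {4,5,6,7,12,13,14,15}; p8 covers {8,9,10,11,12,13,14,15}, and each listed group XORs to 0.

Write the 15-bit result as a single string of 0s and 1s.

Place data at non-parity positions: p1 p2 0 p4 0 1 1 p8 0 1 0 1 0 0 0
p1 (pos 1,3,5,7,9,11,13,15): XOR of data positions = 0⊕0⊕1⊕0⊕0⊕0⊕0 = 1
p2 (pos 2,3,6,7,10,11,14,15): XOR of data positions = 0⊕1⊕1⊕1⊕0⊕0⊕0 = 1
p4 (pos 4,5,6,7,12,13,14,15): XOR of data positions = 0⊕1⊕1⊕1⊕0⊕0⊕0 = 1
p8 (pos 8,9,10,11,12,13,14,15): XOR of data positions = 0⊕1⊕0⊕1⊕0⊕0⊕0 = 0
Codeword: 110101100101000

110101100101000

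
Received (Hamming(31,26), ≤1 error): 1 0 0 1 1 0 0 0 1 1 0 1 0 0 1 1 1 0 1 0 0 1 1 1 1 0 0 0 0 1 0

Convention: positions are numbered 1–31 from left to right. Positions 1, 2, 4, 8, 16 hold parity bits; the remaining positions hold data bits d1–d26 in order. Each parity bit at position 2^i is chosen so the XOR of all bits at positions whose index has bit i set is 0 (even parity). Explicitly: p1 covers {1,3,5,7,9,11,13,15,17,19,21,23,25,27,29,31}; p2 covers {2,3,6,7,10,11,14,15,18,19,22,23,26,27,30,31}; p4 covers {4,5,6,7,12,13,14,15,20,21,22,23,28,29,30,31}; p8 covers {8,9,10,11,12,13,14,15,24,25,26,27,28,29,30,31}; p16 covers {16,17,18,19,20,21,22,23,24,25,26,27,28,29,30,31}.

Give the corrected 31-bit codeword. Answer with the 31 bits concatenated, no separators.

1001100011000011101001111000010

s1 (pos 1,3,5,7,9,11,13,15,17,19,21,23,25,27,29,31): 1⊕0⊕1⊕0⊕1⊕0⊕0⊕1⊕1⊕1⊕0⊕1⊕1⊕0⊕0⊕0 = 0
s2 (pos 2,3,6,7,10,11,14,15,18,19,22,23,26,27,30,31): 0⊕0⊕0⊕0⊕1⊕0⊕0⊕1⊕0⊕1⊕1⊕1⊕0⊕0⊕1⊕0 = 0
s4 (pos 4,5,6,7,12,13,14,15,20,21,22,23,28,29,30,31): 1⊕1⊕0⊕0⊕1⊕0⊕0⊕1⊕0⊕0⊕1⊕1⊕0⊕0⊕1⊕0 = 1
s8 (pos 8,9,10,11,12,13,14,15,24,25,26,27,28,29,30,31): 0⊕1⊕1⊕0⊕1⊕0⊕0⊕1⊕1⊕1⊕0⊕0⊕0⊕0⊕1⊕0 = 1
s16 (pos 16,17,18,19,20,21,22,23,24,25,26,27,28,29,30,31): 1⊕1⊕0⊕1⊕0⊕0⊕1⊕1⊕1⊕1⊕0⊕0⊕0⊕0⊕1⊕0 = 0
Syndrome s16…s1 = 01100 → error at position 12.
Flip position 12: 1001100011010011101001111000010 → 1001100011000011101001111000010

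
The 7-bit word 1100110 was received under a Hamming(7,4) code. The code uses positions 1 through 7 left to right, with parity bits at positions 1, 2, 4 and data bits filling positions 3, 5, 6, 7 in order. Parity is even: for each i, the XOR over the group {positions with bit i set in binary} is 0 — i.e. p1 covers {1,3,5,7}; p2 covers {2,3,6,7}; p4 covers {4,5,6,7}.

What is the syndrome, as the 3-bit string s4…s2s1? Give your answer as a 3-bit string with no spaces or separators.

000

s1 (pos 1,3,5,7): 1⊕0⊕1⊕0 = 0
s2 (pos 2,3,6,7): 1⊕0⊕1⊕0 = 0
s4 (pos 4,5,6,7): 0⊕1⊕1⊕0 = 0
Syndrome s4…s1 = 000 → no error.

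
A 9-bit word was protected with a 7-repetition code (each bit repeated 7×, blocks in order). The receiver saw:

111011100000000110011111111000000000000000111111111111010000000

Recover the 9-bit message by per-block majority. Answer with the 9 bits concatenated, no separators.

101100110

Block 1 (1110111): 6 ones → 1
Block 2 (0000000): 0 ones → 0
Block 3 (0110011): 4 ones → 1
Block 4 (1111110): 6 ones → 1
Block 5 (0000000): 0 ones → 0
Block 6 (0000000): 0 ones → 0
Block 7 (1111111): 7 ones → 1
Block 8 (1111101): 6 ones → 1
Block 9 (0000000): 0 ones → 0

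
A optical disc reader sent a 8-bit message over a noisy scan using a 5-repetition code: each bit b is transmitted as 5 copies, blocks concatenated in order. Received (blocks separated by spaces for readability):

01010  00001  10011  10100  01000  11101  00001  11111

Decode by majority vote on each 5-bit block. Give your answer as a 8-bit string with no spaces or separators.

00100101

Block 1 (01010): 2 ones → 0
Block 2 (00001): 1 one → 0
Block 3 (10011): 3 ones → 1
Block 4 (10100): 2 ones → 0
Block 5 (01000): 1 one → 0
Block 6 (11101): 4 ones → 1
Block 7 (00001): 1 one → 0
Block 8 (11111): 5 ones → 1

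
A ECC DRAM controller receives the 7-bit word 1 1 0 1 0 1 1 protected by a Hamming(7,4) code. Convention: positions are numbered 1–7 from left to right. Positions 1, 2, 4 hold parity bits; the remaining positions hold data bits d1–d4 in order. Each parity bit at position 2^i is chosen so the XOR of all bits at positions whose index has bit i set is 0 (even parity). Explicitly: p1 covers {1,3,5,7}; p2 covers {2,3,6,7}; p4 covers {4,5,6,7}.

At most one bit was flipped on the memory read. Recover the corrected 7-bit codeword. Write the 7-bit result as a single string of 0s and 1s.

s1 (pos 1,3,5,7): 1⊕0⊕0⊕1 = 0
s2 (pos 2,3,6,7): 1⊕0⊕1⊕1 = 1
s4 (pos 4,5,6,7): 1⊕0⊕1⊕1 = 1
Syndrome s4…s1 = 110 → error at position 6.
Flip position 6: 1101011 → 1101001

1101001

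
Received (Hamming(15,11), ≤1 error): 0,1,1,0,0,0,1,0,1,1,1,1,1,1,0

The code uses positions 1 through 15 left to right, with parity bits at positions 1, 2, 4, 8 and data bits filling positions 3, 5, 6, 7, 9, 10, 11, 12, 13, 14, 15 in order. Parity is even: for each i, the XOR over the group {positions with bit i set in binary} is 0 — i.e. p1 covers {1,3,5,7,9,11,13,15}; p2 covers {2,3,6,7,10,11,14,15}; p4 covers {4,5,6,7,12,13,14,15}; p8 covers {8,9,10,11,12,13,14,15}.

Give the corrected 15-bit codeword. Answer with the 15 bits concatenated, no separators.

s1 (pos 1,3,5,7,9,11,13,15): 0⊕1⊕0⊕1⊕1⊕1⊕1⊕0 = 1
s2 (pos 2,3,6,7,10,11,14,15): 1⊕1⊕0⊕1⊕1⊕1⊕1⊕0 = 0
s4 (pos 4,5,6,7,12,13,14,15): 0⊕0⊕0⊕1⊕1⊕1⊕1⊕0 = 0
s8 (pos 8,9,10,11,12,13,14,15): 0⊕1⊕1⊕1⊕1⊕1⊕1⊕0 = 0
Syndrome s8…s1 = 0001 → error at position 1.
Flip position 1: 011000101111110 → 111000101111110

111000101111110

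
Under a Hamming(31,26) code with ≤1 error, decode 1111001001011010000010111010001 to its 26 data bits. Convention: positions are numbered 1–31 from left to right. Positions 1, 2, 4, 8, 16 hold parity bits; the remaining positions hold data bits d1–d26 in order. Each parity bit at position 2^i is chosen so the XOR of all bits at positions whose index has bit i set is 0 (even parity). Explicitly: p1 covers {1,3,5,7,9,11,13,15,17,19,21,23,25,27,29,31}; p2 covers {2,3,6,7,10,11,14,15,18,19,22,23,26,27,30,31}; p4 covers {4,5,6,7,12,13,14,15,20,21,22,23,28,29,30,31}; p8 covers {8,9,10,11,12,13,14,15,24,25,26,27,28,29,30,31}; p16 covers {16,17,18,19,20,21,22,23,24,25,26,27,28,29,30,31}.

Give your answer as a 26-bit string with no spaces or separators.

10010101101000010111010001

s1 (pos 1,3,5,7,9,11,13,15,17,19,21,23,25,27,29,31): 1⊕1⊕0⊕1⊕0⊕0⊕1⊕1⊕0⊕0⊕1⊕1⊕1⊕1⊕0⊕1 = 0
s2 (pos 2,3,6,7,10,11,14,15,18,19,22,23,26,27,30,31): 1⊕1⊕0⊕1⊕1⊕0⊕0⊕1⊕0⊕0⊕0⊕1⊕0⊕1⊕0⊕1 = 0
s4 (pos 4,5,6,7,12,13,14,15,20,21,22,23,28,29,30,31): 1⊕0⊕0⊕1⊕1⊕1⊕0⊕1⊕0⊕1⊕0⊕1⊕0⊕0⊕0⊕1 = 0
s8 (pos 8,9,10,11,12,13,14,15,24,25,26,27,28,29,30,31): 0⊕0⊕1⊕0⊕1⊕1⊕0⊕1⊕1⊕1⊕0⊕1⊕0⊕0⊕0⊕1 = 0
s16 (pos 16,17,18,19,20,21,22,23,24,25,26,27,28,29,30,31): 0⊕0⊕0⊕0⊕0⊕1⊕0⊕1⊕1⊕1⊕0⊕1⊕0⊕0⊕0⊕1 = 0
Syndrome s16…s1 = 00000 → no error.
Read data bits from positions 3,5,6,7,9,10,11,12,13,14,15,17,18,19,20,21,22,23,24,25,26,27,28,29,30,31: 10010101101000010111010001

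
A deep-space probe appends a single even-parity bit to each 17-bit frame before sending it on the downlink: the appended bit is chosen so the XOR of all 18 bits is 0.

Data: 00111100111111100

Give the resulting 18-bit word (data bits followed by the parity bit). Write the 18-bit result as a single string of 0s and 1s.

001111001111111001

XOR of the 17 data bits: 0⊕0⊕1⊕1⊕1⊕1⊕0⊕0⊕1⊕1⊕1⊕1⊕1⊕1⊕1⊕0⊕0 = 1
Parity bit = 1 (so all 18 bits XOR to 0).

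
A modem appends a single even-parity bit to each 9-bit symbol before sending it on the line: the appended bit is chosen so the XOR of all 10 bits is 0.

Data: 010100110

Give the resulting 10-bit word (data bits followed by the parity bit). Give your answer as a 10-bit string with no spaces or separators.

0101001100

XOR of the 9 data bits: 0⊕1⊕0⊕1⊕0⊕0⊕1⊕1⊕0 = 0
Parity bit = 0 (so all 10 bits XOR to 0).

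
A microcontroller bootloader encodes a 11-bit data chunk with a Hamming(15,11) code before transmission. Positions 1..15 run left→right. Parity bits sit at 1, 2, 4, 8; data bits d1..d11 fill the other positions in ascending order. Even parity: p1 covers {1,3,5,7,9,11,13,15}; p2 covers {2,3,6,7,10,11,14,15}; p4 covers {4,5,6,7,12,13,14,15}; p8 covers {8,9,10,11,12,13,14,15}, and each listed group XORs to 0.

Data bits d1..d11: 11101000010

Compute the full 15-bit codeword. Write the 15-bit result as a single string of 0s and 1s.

111111001000010

Place data at non-parity positions: p1 p2 1 p4 1 1 0 p8 1 0 0 0 0 1 0
p1 (pos 1,3,5,7,9,11,13,15): XOR of data positions = 1⊕1⊕0⊕1⊕0⊕0⊕0 = 1
p2 (pos 2,3,6,7,10,11,14,15): XOR of data positions = 1⊕1⊕0⊕0⊕0⊕1⊕0 = 1
p4 (pos 4,5,6,7,12,13,14,15): XOR of data positions = 1⊕1⊕0⊕0⊕0⊕1⊕0 = 1
p8 (pos 8,9,10,11,12,13,14,15): XOR of data positions = 1⊕0⊕0⊕0⊕0⊕1⊕0 = 0
Codeword: 111111001000010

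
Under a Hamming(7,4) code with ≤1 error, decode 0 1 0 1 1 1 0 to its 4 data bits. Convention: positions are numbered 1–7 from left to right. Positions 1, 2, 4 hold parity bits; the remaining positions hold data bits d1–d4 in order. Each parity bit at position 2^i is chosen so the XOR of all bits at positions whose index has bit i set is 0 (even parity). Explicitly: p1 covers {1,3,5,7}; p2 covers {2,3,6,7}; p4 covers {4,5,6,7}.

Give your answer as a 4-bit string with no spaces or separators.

0010

s1 (pos 1,3,5,7): 0⊕0⊕1⊕0 = 1
s2 (pos 2,3,6,7): 1⊕0⊕1⊕0 = 0
s4 (pos 4,5,6,7): 1⊕1⊕1⊕0 = 1
Syndrome s4…s1 = 101 → error at position 5.
Flip position 5: 0101110 → 0101010
Read data bits from positions 3,5,6,7: 0010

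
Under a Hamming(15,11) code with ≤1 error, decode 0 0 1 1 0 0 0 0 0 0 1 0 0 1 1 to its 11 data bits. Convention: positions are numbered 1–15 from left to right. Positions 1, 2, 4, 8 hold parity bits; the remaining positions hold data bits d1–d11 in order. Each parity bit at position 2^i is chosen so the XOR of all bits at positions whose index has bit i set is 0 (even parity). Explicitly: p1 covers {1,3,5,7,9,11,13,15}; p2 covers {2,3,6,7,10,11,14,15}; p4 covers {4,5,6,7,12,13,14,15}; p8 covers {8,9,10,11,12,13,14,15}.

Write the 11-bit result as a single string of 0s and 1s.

s1 (pos 1,3,5,7,9,11,13,15): 0⊕1⊕0⊕0⊕0⊕1⊕0⊕1 = 1
s2 (pos 2,3,6,7,10,11,14,15): 0⊕1⊕0⊕0⊕0⊕1⊕1⊕1 = 0
s4 (pos 4,5,6,7,12,13,14,15): 1⊕0⊕0⊕0⊕0⊕0⊕1⊕1 = 1
s8 (pos 8,9,10,11,12,13,14,15): 0⊕0⊕0⊕1⊕0⊕0⊕1⊕1 = 1
Syndrome s8…s1 = 1101 → error at position 13.
Flip position 13: 001100000010011 → 001100000010111
Read data bits from positions 3,5,6,7,9,10,11,12,13,14,15: 10000010111

10000010111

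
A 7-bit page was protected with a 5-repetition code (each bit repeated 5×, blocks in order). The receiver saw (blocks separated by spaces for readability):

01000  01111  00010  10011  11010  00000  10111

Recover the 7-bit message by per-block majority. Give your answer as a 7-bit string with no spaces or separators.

0101101

Block 1 (01000): 1 one → 0
Block 2 (01111): 4 ones → 1
Block 3 (00010): 1 one → 0
Block 4 (10011): 3 ones → 1
Block 5 (11010): 3 ones → 1
Block 6 (00000): 0 ones → 0
Block 7 (10111): 4 ones → 1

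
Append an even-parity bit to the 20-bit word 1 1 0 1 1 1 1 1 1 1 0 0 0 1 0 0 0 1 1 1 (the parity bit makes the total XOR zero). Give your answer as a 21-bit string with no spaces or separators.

XOR of the 20 data bits: 1⊕1⊕0⊕1⊕1⊕1⊕1⊕1⊕1⊕1⊕0⊕0⊕0⊕1⊕0⊕0⊕0⊕1⊕1⊕1 = 1
Parity bit = 1 (so all 21 bits XOR to 0).

110111111100010001111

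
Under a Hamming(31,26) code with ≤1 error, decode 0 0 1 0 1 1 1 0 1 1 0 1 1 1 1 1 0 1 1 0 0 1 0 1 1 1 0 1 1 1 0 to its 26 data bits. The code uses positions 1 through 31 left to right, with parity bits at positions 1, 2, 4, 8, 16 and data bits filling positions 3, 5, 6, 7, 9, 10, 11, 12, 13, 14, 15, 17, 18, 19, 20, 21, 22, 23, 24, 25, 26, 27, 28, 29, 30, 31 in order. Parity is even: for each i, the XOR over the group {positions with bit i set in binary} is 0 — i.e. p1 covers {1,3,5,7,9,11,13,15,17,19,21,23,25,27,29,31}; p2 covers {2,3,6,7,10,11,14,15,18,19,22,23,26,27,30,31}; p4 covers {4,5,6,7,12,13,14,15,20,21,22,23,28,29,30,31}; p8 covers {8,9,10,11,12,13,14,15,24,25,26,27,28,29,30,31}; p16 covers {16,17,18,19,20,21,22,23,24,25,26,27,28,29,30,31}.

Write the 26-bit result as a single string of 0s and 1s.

s1 (pos 1,3,5,7,9,11,13,15,17,19,21,23,25,27,29,31): 0⊕1⊕1⊕1⊕1⊕0⊕1⊕1⊕0⊕1⊕0⊕0⊕1⊕0⊕1⊕0 = 1
s2 (pos 2,3,6,7,10,11,14,15,18,19,22,23,26,27,30,31): 0⊕1⊕1⊕1⊕1⊕0⊕1⊕1⊕1⊕1⊕1⊕0⊕1⊕0⊕1⊕0 = 1
s4 (pos 4,5,6,7,12,13,14,15,20,21,22,23,28,29,30,31): 0⊕1⊕1⊕1⊕1⊕1⊕1⊕1⊕0⊕0⊕1⊕0⊕1⊕1⊕1⊕0 = 1
s8 (pos 8,9,10,11,12,13,14,15,24,25,26,27,28,29,30,31): 0⊕1⊕1⊕0⊕1⊕1⊕1⊕1⊕1⊕1⊕1⊕0⊕1⊕1⊕1⊕0 = 0
s16 (pos 16,17,18,19,20,21,22,23,24,25,26,27,28,29,30,31): 1⊕0⊕1⊕1⊕0⊕0⊕1⊕0⊕1⊕1⊕1⊕0⊕1⊕1⊕1⊕0 = 0
Syndrome s16…s1 = 00111 → error at position 7.
Flip position 7: 0010111011011111011001011101110 → 0010110011011111011001011101110
Read data bits from positions 3,5,6,7,9,10,11,12,13,14,15,17,18,19,20,21,22,23,24,25,26,27,28,29,30,31: 11101101111011001011101110

11101101111011001011101110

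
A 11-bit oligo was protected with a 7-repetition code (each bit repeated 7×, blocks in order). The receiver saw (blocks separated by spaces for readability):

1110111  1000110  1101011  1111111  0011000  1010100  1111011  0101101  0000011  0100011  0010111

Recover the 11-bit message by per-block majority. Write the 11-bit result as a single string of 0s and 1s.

10110011001

Block 1 (1110111): 6 ones → 1
Block 2 (1000110): 3 ones → 0
Block 3 (1101011): 5 ones → 1
Block 4 (1111111): 7 ones → 1
Block 5 (0011000): 2 ones → 0
Block 6 (1010100): 3 ones → 0
Block 7 (1111011): 6 ones → 1
Block 8 (0101101): 4 ones → 1
Block 9 (0000011): 2 ones → 0
Block 10 (0100011): 3 ones → 0
Block 11 (0010111): 4 ones → 1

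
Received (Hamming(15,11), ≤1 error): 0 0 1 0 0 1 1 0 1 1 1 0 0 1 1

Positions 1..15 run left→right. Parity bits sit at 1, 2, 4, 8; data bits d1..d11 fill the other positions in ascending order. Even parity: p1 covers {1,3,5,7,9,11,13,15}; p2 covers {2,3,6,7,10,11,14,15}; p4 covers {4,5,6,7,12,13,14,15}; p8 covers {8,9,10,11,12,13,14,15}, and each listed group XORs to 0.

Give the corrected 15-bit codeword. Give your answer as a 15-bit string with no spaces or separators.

s1 (pos 1,3,5,7,9,11,13,15): 0⊕1⊕0⊕1⊕1⊕1⊕0⊕1 = 1
s2 (pos 2,3,6,7,10,11,14,15): 0⊕1⊕1⊕1⊕1⊕1⊕1⊕1 = 1
s4 (pos 4,5,6,7,12,13,14,15): 0⊕0⊕1⊕1⊕0⊕0⊕1⊕1 = 0
s8 (pos 8,9,10,11,12,13,14,15): 0⊕1⊕1⊕1⊕0⊕0⊕1⊕1 = 1
Syndrome s8…s1 = 1011 → error at position 11.
Flip position 11: 001001101110011 → 001001101100011

001001101100011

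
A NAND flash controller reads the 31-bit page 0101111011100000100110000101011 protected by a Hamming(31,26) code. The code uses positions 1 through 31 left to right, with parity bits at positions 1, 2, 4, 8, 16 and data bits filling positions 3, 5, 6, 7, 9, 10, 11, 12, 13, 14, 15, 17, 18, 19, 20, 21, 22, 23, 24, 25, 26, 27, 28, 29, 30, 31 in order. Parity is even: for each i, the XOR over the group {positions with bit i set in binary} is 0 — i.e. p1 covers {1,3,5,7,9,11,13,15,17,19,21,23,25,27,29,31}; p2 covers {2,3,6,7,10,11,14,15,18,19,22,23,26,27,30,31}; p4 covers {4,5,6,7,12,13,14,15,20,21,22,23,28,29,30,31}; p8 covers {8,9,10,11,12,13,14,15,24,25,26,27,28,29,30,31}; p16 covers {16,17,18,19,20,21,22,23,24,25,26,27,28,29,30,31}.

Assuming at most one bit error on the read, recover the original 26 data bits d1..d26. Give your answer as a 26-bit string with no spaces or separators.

s1 (pos 1,3,5,7,9,11,13,15,17,19,21,23,25,27,29,31): 0⊕0⊕1⊕1⊕1⊕1⊕0⊕0⊕1⊕0⊕1⊕0⊕0⊕0⊕0⊕1 = 1
s2 (pos 2,3,6,7,10,11,14,15,18,19,22,23,26,27,30,31): 1⊕0⊕1⊕1⊕1⊕1⊕0⊕0⊕0⊕0⊕0⊕0⊕1⊕0⊕1⊕1 = 0
s4 (pos 4,5,6,7,12,13,14,15,20,21,22,23,28,29,30,31): 1⊕1⊕1⊕1⊕0⊕0⊕0⊕0⊕1⊕1⊕0⊕0⊕1⊕0⊕1⊕1 = 1
s8 (pos 8,9,10,11,12,13,14,15,24,25,26,27,28,29,30,31): 0⊕1⊕1⊕1⊕0⊕0⊕0⊕0⊕0⊕0⊕1⊕0⊕1⊕0⊕1⊕1 = 1
s16 (pos 16,17,18,19,20,21,22,23,24,25,26,27,28,29,30,31): 0⊕1⊕0⊕0⊕1⊕1⊕0⊕0⊕0⊕0⊕1⊕0⊕1⊕0⊕1⊕1 = 1
Syndrome s16…s1 = 11101 → error at position 29.
Flip position 29: 0101111011100000100110000101011 → 0101111011100000100110000101111
Read data bits from positions 3,5,6,7,9,10,11,12,13,14,15,17,18,19,20,21,22,23,24,25,26,27,28,29,30,31: 01111110000100110000101111

01111110000100110000101111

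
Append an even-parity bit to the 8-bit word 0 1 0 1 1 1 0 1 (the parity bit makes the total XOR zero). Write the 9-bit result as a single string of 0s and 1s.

010111011

XOR of the 8 data bits: 0⊕1⊕0⊕1⊕1⊕1⊕0⊕1 = 1
Parity bit = 1 (so all 9 bits XOR to 0).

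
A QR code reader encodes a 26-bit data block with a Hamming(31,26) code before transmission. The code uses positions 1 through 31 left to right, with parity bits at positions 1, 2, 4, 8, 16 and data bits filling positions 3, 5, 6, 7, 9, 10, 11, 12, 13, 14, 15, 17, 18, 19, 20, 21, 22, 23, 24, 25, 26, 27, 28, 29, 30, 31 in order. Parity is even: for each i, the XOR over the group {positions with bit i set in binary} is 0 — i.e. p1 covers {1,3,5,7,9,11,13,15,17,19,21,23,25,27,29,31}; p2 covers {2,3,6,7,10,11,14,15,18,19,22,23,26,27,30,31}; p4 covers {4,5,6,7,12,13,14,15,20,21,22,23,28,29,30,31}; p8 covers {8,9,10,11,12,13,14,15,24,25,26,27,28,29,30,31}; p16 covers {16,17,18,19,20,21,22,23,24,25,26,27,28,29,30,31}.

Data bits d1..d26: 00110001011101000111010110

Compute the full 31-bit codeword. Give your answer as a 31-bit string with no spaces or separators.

0000011000010110101000111010110

Place data at non-parity positions: p1 p2 0 p4 0 1 1 p8 0 0 0 1 0 1 1 p16 1 0 1 0 0 0 1 1 1 0 1 0 1 1 0
p1 (pos 1,3,5,7,9,11,13,15,17,19,21,23,25,27,29,31): XOR of data positions = 0⊕0⊕1⊕0⊕0⊕0⊕1⊕1⊕1⊕0⊕1⊕1⊕1⊕1⊕0 = 0
p2 (pos 2,3,6,7,10,11,14,15,18,19,22,23,26,27,30,31): XOR of data positions = 0⊕1⊕1⊕0⊕0⊕1⊕1⊕0⊕1⊕0⊕1⊕0⊕1⊕1⊕0 = 0
p4 (pos 4,5,6,7,12,13,14,15,20,21,22,23,28,29,30,31): XOR of data positions = 0⊕1⊕1⊕1⊕0⊕1⊕1⊕0⊕0⊕0⊕1⊕0⊕1⊕1⊕0 = 0
p8 (pos 8,9,10,11,12,13,14,15,24,25,26,27,28,29,30,31): XOR of data positions = 0⊕0⊕0⊕1⊕0⊕1⊕1⊕1⊕1⊕0⊕1⊕0⊕1⊕1⊕0 = 0
p16 (pos 16,17,18,19,20,21,22,23,24,25,26,27,28,29,30,31): XOR of data positions = 1⊕0⊕1⊕0⊕0⊕0⊕1⊕1⊕1⊕0⊕1⊕0⊕1⊕1⊕0 = 0
Codeword: 0000011000010110101000111010110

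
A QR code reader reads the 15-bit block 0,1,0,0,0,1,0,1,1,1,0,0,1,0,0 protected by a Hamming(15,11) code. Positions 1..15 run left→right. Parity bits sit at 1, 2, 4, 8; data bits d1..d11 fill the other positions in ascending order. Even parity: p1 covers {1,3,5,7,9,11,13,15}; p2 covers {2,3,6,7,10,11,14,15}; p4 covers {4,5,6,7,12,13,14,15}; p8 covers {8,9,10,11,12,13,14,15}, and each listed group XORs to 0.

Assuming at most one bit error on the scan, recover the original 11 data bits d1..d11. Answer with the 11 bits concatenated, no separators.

00101100100

s1 (pos 1,3,5,7,9,11,13,15): 0⊕0⊕0⊕0⊕1⊕0⊕1⊕0 = 0
s2 (pos 2,3,6,7,10,11,14,15): 1⊕0⊕1⊕0⊕1⊕0⊕0⊕0 = 1
s4 (pos 4,5,6,7,12,13,14,15): 0⊕0⊕1⊕0⊕0⊕1⊕0⊕0 = 0
s8 (pos 8,9,10,11,12,13,14,15): 1⊕1⊕1⊕0⊕0⊕1⊕0⊕0 = 0
Syndrome s8…s1 = 0010 → error at position 2.
Flip position 2: 010001011100100 → 000001011100100
Read data bits from positions 3,5,6,7,9,10,11,12,13,14,15: 00101100100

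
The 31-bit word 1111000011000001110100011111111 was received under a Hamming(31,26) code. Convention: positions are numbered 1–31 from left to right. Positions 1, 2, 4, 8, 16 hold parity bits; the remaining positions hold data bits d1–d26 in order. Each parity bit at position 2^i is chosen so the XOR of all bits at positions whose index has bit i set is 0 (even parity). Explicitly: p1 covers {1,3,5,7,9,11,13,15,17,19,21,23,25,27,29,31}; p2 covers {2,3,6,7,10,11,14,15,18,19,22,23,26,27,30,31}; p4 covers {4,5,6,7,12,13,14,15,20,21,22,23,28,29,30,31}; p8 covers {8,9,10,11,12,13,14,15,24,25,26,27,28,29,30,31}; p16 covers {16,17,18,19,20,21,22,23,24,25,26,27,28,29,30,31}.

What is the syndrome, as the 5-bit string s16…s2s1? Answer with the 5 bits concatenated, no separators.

00000

s1 (pos 1,3,5,7,9,11,13,15,17,19,21,23,25,27,29,31): 1⊕1⊕0⊕0⊕1⊕0⊕0⊕0⊕1⊕0⊕0⊕0⊕1⊕1⊕1⊕1 = 0
s2 (pos 2,3,6,7,10,11,14,15,18,19,22,23,26,27,30,31): 1⊕1⊕0⊕0⊕1⊕0⊕0⊕0⊕1⊕0⊕0⊕0⊕1⊕1⊕1⊕1 = 0
s4 (pos 4,5,6,7,12,13,14,15,20,21,22,23,28,29,30,31): 1⊕0⊕0⊕0⊕0⊕0⊕0⊕0⊕1⊕0⊕0⊕0⊕1⊕1⊕1⊕1 = 0
s8 (pos 8,9,10,11,12,13,14,15,24,25,26,27,28,29,30,31): 0⊕1⊕1⊕0⊕0⊕0⊕0⊕0⊕1⊕1⊕1⊕1⊕1⊕1⊕1⊕1 = 0
s16 (pos 16,17,18,19,20,21,22,23,24,25,26,27,28,29,30,31): 1⊕1⊕1⊕0⊕1⊕0⊕0⊕0⊕1⊕1⊕1⊕1⊕1⊕1⊕1⊕1 = 0
Syndrome s16…s1 = 00000 → no error.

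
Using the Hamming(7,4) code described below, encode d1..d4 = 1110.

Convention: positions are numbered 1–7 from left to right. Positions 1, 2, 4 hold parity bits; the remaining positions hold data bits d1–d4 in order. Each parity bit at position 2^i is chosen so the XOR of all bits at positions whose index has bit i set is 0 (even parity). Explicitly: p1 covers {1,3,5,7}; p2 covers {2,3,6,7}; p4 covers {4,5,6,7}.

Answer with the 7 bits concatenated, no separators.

Place data at non-parity positions: p1 p2 1 p4 1 1 0
p1 (pos 1,3,5,7): XOR of data positions = 1⊕1⊕0 = 0
p2 (pos 2,3,6,7): XOR of data positions = 1⊕1⊕0 = 0
p4 (pos 4,5,6,7): XOR of data positions = 1⊕1⊕0 = 0
Codeword: 0010110

0010110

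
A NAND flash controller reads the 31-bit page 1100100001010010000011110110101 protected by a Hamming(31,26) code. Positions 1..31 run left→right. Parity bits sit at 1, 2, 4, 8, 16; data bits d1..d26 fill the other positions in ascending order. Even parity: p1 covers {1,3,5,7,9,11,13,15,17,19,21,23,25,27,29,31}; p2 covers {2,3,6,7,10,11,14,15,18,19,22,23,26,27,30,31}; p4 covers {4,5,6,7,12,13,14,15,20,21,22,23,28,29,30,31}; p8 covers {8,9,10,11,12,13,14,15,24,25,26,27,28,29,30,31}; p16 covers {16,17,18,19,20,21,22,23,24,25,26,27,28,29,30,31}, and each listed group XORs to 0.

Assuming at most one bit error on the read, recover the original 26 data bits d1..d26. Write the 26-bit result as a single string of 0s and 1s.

01000101001000011110110101

s1 (pos 1,3,5,7,9,11,13,15,17,19,21,23,25,27,29,31): 1⊕0⊕1⊕0⊕0⊕0⊕0⊕1⊕0⊕0⊕1⊕1⊕0⊕1⊕1⊕1 = 0
s2 (pos 2,3,6,7,10,11,14,15,18,19,22,23,26,27,30,31): 1⊕0⊕0⊕0⊕1⊕0⊕0⊕1⊕0⊕0⊕1⊕1⊕1⊕1⊕0⊕1 = 0
s4 (pos 4,5,6,7,12,13,14,15,20,21,22,23,28,29,30,31): 0⊕1⊕0⊕0⊕1⊕0⊕0⊕1⊕0⊕1⊕1⊕1⊕0⊕1⊕0⊕1 = 0
s8 (pos 8,9,10,11,12,13,14,15,24,25,26,27,28,29,30,31): 0⊕0⊕1⊕0⊕1⊕0⊕0⊕1⊕1⊕0⊕1⊕1⊕0⊕1⊕0⊕1 = 0
s16 (pos 16,17,18,19,20,21,22,23,24,25,26,27,28,29,30,31): 0⊕0⊕0⊕0⊕0⊕1⊕1⊕1⊕1⊕0⊕1⊕1⊕0⊕1⊕0⊕1 = 0
Syndrome s16…s1 = 00000 → no error.
Read data bits from positions 3,5,6,7,9,10,11,12,13,14,15,17,18,19,20,21,22,23,24,25,26,27,28,29,30,31: 01000101001000011110110101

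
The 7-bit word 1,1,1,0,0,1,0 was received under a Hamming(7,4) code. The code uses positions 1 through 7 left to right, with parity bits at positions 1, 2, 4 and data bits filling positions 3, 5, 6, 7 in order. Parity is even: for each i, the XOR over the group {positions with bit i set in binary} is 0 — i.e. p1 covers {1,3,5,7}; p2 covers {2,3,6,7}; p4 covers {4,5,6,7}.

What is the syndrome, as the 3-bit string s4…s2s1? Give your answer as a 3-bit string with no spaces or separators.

s1 (pos 1,3,5,7): 1⊕1⊕0⊕0 = 0
s2 (pos 2,3,6,7): 1⊕1⊕1⊕0 = 1
s4 (pos 4,5,6,7): 0⊕0⊕1⊕0 = 1
Syndrome s4…s1 = 110 → error at position 6.

110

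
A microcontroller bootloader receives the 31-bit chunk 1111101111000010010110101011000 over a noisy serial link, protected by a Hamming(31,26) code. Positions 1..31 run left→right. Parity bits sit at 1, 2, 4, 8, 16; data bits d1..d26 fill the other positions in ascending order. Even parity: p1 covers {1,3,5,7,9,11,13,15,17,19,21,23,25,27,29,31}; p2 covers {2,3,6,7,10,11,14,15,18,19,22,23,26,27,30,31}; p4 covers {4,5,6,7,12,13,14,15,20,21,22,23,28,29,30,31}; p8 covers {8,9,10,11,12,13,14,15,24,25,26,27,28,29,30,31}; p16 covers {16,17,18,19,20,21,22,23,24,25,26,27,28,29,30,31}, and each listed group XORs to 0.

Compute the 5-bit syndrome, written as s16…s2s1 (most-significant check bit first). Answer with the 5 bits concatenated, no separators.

s1 (pos 1,3,5,7,9,11,13,15,17,19,21,23,25,27,29,31): 1⊕1⊕1⊕1⊕1⊕0⊕0⊕1⊕0⊕0⊕1⊕1⊕1⊕1⊕0⊕0 = 0
s2 (pos 2,3,6,7,10,11,14,15,18,19,22,23,26,27,30,31): 1⊕1⊕0⊕1⊕1⊕0⊕0⊕1⊕1⊕0⊕0⊕1⊕0⊕1⊕0⊕0 = 0
s4 (pos 4,5,6,7,12,13,14,15,20,21,22,23,28,29,30,31): 1⊕1⊕0⊕1⊕0⊕0⊕0⊕1⊕1⊕1⊕0⊕1⊕1⊕0⊕0⊕0 = 0
s8 (pos 8,9,10,11,12,13,14,15,24,25,26,27,28,29,30,31): 1⊕1⊕1⊕0⊕0⊕0⊕0⊕1⊕0⊕1⊕0⊕1⊕1⊕0⊕0⊕0 = 1
s16 (pos 16,17,18,19,20,21,22,23,24,25,26,27,28,29,30,31): 0⊕0⊕1⊕0⊕1⊕1⊕0⊕1⊕0⊕1⊕0⊕1⊕1⊕0⊕0⊕0 = 1
Syndrome s16…s1 = 11000 → error at position 24.

11000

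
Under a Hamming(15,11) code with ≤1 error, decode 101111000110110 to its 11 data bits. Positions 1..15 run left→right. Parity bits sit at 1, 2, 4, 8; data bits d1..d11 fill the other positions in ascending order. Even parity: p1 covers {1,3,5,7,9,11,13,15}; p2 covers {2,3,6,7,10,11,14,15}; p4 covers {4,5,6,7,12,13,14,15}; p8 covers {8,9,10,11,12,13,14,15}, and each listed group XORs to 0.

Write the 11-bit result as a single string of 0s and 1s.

11110110110

s1 (pos 1,3,5,7,9,11,13,15): 1⊕1⊕1⊕0⊕0⊕1⊕1⊕0 = 1
s2 (pos 2,3,6,7,10,11,14,15): 0⊕1⊕1⊕0⊕1⊕1⊕1⊕0 = 1
s4 (pos 4,5,6,7,12,13,14,15): 1⊕1⊕1⊕0⊕0⊕1⊕1⊕0 = 1
s8 (pos 8,9,10,11,12,13,14,15): 0⊕0⊕1⊕1⊕0⊕1⊕1⊕0 = 0
Syndrome s8…s1 = 0111 → error at position 7.
Flip position 7: 101111000110110 → 101111100110110
Read data bits from positions 3,5,6,7,9,10,11,12,13,14,15: 11110110110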